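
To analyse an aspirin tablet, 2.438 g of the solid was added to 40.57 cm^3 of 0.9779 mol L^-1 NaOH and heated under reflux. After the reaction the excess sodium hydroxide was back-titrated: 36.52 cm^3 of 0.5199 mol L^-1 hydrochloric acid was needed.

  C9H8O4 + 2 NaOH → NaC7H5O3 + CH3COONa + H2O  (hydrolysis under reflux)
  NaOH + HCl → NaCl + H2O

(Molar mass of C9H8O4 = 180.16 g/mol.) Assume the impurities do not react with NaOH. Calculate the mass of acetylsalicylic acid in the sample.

n(NaOH) added = 0.04057 × 0.9779 = 0.03967 mol
n(HCl) used in back-titration = 0.03652 × 0.5199 = 0.01899 mol
n(NaOH) left over = 0.01899 mol (1:1 ratio)
n(NaOH) consumed by analyte = 0.03967 − 0.01899 = 0.02069 mol
From the 1:2 ratio, n(C9H8O4) = 1/2 × 0.02069 = 0.01034 mol
mass of C9H8O4 = 0.01034 × 180.16 = 1.863 g

1.863 g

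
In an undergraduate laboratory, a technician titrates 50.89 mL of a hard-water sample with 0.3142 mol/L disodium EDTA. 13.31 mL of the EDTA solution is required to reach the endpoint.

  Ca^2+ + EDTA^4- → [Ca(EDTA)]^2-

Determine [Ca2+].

n(EDTA) = 0.01331 L × 0.3142 mol/L = 4.182 × 10^-3 mol
n(Ca2+) = 4.182 × 10^-3 mol (1:1 mole ratio)
[Ca2+] = 4.182 × 10^-3 mol / 0.05089 L = 0.08218 mol/L

0.08218 mol/L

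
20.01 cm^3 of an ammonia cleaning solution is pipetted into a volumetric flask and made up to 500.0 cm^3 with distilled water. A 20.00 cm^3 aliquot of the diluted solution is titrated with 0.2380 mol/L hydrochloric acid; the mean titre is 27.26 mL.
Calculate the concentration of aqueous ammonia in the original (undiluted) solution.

NH3 + HCl → NH4Cl
n(HCl) = 0.02726 × 0.2380 = 6.488 × 10^-3 mol
n(NH3) in the aliquot = 6.488 × 10^-3 mol (1:1 ratio)
[NH3]_dilute = 6.488 × 10^-3 / 0.02000 = 0.3244 mol/L
Dilution factor = 500.0 / 20.01 = 24.99
[NH3]_stock = 0.3244 × 24.99 = 8.106 mol/L

8.106 mol/L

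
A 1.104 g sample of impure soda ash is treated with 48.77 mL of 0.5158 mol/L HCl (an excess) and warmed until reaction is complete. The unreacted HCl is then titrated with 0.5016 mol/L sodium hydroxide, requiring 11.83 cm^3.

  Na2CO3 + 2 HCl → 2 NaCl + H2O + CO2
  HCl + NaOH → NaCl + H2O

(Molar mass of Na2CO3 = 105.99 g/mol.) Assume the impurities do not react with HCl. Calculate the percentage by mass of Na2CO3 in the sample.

92.27 %

n(HCl) added = 0.04877 × 0.5158 = 0.02516 mol
n(NaOH) used in back-titration = 0.01183 × 0.5016 = 5.934 × 10^-3 mol
n(HCl) left over = 5.934 × 10^-3 mol (1:1 ratio)
n(HCl) consumed by analyte = 0.02516 − 5.934 × 10^-3 = 0.01922 mol
From the 1:2 ratio, n(Na2CO3) = 1/2 × 0.01922 = 9.611 × 10^-3 mol
mass of Na2CO3 = 9.611 × 10^-3 × 105.99 = 1.019 g
% Na2CO3 = 1.019 / 1.104 × 100 = 92.27 %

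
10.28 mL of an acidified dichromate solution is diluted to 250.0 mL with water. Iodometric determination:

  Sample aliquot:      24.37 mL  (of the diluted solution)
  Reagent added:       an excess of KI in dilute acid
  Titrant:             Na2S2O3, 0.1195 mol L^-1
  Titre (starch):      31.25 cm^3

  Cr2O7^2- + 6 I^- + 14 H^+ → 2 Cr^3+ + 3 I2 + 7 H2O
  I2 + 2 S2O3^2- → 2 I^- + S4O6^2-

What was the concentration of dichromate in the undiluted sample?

0.6211 mol/L

n(S2O3^2-) = 0.03125 × 0.1195 = 3.734 × 10^-3 mol
n(I2) = n(S2O3^2-)/2 = 1.867 × 10^-3 mol
From the 1:3 ratio, n(Cr2O7^2-) in the aliquot = 1/3 × 1.867 × 10^-3 = 6.224 × 10^-4 mol
[Cr2O7^2-]_dilute = 6.224 × 10^-4 / 0.02437 = 0.02554 mol/L
[Cr2O7^2-]_original = 0.02554 × 250.0/10.28 = 0.6211 mol/L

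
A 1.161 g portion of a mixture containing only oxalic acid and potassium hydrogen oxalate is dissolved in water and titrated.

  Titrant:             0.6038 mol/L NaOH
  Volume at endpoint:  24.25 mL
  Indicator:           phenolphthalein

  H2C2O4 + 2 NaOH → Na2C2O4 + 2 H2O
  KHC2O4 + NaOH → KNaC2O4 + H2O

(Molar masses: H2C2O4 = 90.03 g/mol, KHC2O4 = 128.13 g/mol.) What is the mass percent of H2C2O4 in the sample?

n(NaOH) = 0.02425 × 0.6038 = 0.01464 mol
Let x = n(H2C2O4), y = n(KHC2O4).
Titrant: 2x + 1y = 0.01464;  mass: 90.03x + 128.13y = 1.161
Solving, x = 4.302 × 10^-3 mol, y = 6.038 × 10^-3 mol
mass of H2C2O4 = 4.302 × 10^-3 × 90.03 = 0.3873 g
% H2C2O4 = 0.3873 / 1.161 × 100 = 33.36 %

33.36 %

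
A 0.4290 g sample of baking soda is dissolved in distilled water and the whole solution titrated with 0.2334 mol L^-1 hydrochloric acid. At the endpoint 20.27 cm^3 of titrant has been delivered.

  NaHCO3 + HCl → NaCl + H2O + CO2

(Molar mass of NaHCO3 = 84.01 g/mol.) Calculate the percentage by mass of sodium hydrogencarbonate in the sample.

92.65 %

n(HCl) = 0.02027 L × 0.2334 mol/L = 4.731 × 10^-3 mol
n(NaHCO3) = 4.731 × 10^-3 mol (1:1 ratio)
mass of NaHCO3 = 4.731 × 10^-3 × 84.01 g/mol = 0.3975 g
% NaHCO3 = 0.3975 / 0.4290 × 100 = 92.65 %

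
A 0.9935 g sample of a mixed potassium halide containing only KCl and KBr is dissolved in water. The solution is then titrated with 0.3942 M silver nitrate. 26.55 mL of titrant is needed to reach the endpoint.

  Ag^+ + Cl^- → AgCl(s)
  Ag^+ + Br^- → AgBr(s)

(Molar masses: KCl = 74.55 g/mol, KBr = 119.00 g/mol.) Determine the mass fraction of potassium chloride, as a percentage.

42.53 %

n(AgNO3) = 0.02655 × 0.3942 = 0.01047 mol
Let x = n(KCl), y = n(KBr).
Titrant: 1x + 1y = 0.01047;  mass: 74.55x + 119.00y = 0.9935
Solving, x = 5.668 × 10^-3 mol, y = 4.798 × 10^-3 mol
mass of KCl = 5.668 × 10^-3 × 74.55 = 0.4226 g
% KCl = 0.4226 / 0.9935 × 100 = 42.53 %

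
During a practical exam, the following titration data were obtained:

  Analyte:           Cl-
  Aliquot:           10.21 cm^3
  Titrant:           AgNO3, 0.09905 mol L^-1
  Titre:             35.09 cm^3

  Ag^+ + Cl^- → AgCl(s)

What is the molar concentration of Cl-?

0.3404 mol/L

n(AgNO3) = 0.03509 L × 0.09905 mol/L = 3.476 × 10^-3 mol
n(Cl-) = 3.476 × 10^-3 mol (1:1 mole ratio)
[Cl-] = 3.476 × 10^-3 mol / 0.01021 L = 0.3404 mol/L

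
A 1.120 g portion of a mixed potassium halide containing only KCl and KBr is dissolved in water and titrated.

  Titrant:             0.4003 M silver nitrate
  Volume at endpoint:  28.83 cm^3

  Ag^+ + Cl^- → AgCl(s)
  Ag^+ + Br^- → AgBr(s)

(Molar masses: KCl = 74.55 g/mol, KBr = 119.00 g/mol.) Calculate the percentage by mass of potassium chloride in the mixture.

37.94 %

n(AgNO3) = 0.02883 × 0.4003 = 0.01154 mol
Let x = n(KCl), y = n(KBr).
Titrant: 1x + 1y = 0.01154;  mass: 74.55x + 119.00y = 1.120
Solving, x = 5.699 × 10^-3 mol, y = 5.841 × 10^-3 mol
mass of KCl = 5.699 × 10^-3 × 74.55 = 0.4249 g
% KCl = 0.4249 / 1.120 × 100 = 37.94 %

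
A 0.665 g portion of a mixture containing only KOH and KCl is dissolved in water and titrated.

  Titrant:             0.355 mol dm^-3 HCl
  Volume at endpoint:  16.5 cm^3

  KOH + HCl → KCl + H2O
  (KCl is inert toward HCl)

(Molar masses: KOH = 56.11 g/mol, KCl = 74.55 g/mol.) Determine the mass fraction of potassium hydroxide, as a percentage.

n(HCl) = 0.0165 × 0.355 = 5.86 × 10^-3 mol
Let x = n(KOH), y = n(KCl).
Titrant: 1x = 5.86 × 10^-3;  mass: 56.11x + 74.55y = 0.665
Solving, x = 5.86 × 10^-3 mol, y = 4.51 × 10^-3 mol
mass of KOH = 5.86 × 10^-3 × 56.11 = 0.329 g
% KOH = 0.329 / 0.665 × 100 = 49.4 %

49.4 %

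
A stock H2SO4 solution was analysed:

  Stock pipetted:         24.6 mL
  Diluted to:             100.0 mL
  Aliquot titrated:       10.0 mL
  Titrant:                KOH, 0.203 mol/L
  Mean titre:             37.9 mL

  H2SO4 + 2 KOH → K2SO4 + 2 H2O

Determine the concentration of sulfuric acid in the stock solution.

1.56 mol/L

n(KOH) = 0.0379 × 0.203 = 7.69 × 10^-3 mol
From the 1:2 ratio, n(H2SO4) in the aliquot = 1/2 × 7.69 × 10^-3 = 3.85 × 10^-3 mol
[H2SO4]_dilute = 3.85 × 10^-3 / 0.0100 = 0.385 mol/L
Dilution factor = 100.0 / 24.6 = 4.065
[H2SO4]_stock = 0.385 × 4.065 = 1.56 mol/L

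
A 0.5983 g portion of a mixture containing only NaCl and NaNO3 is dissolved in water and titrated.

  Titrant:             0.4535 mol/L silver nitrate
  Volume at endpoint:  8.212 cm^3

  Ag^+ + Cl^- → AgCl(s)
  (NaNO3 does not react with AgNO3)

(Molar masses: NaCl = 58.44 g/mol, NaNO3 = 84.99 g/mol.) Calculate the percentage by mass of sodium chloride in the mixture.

n(AgNO3) = 0.008212 × 0.4535 = 3.724 × 10^-3 mol
Let x = n(NaCl), y = n(NaNO3).
Titrant: 1x = 3.724 × 10^-3;  mass: 58.44x + 84.99y = 0.5983
Solving, x = 3.724 × 10^-3 mol, y = 4.479 × 10^-3 mol
mass of NaCl = 3.724 × 10^-3 × 58.44 = 0.2176 g
% NaCl = 0.2176 / 0.5983 × 100 = 36.38 %

36.38 %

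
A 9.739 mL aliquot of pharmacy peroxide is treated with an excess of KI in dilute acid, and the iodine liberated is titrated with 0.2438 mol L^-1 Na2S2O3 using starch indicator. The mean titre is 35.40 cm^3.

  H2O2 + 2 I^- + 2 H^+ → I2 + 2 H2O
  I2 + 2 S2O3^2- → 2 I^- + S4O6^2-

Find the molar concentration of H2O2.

n(S2O3^2-) = 0.03540 × 0.2438 = 8.631 × 10^-3 mol
n(I2) = n(S2O3^2-)/2 = 4.315 × 10^-3 mol
n(H2O2) in the aliquot = 4.315 × 10^-3 mol (1:1 ratio)
[H2O2] = 4.315 × 10^-3 / 0.009739 = 0.4431 mol/L

0.4431 mol/L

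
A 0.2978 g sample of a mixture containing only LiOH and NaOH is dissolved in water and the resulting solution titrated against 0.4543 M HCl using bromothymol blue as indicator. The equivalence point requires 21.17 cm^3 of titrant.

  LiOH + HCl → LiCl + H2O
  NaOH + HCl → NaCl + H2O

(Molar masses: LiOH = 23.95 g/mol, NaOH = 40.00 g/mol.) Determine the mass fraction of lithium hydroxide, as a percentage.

n(HCl) = 0.02117 × 0.4543 = 9.618 × 10^-3 mol
Let x = n(LiOH), y = n(NaOH).
Titrant: 1x + 1y = 9.618 × 10^-3;  mass: 23.95x + 40.00y = 0.2978
Solving, x = 5.414 × 10^-3 mol, y = 4.203 × 10^-3 mol
mass of LiOH = 5.414 × 10^-3 × 23.95 = 0.1297 g
% LiOH = 0.1297 / 0.2978 × 100 = 43.54 %

43.54 %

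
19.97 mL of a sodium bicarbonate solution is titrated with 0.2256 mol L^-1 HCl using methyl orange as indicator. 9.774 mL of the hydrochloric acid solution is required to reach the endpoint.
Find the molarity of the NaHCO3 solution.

NaHCO3 + HCl → NaCl + H2O + CO2
n(HCl) = 0.009774 L × 0.2256 mol/L = 2.205 × 10^-3 mol
n(NaHCO3) = 2.205 × 10^-3 mol (1:1 mole ratio)
[NaHCO3] = 2.205 × 10^-3 mol / 0.01997 L = 0.1104 mol/L

0.1104 mol/L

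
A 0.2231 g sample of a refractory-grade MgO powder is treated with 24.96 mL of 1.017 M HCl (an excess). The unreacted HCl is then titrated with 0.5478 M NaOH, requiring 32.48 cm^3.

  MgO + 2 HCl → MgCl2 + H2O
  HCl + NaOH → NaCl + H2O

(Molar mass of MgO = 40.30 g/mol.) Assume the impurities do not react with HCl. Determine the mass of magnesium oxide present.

n(HCl) added = 0.02496 × 1.017 = 0.02538 mol
n(NaOH) used in back-titration = 0.03248 × 0.5478 = 0.01779 mol
n(HCl) left over = 0.01779 mol (1:1 ratio)
n(HCl) consumed by analyte = 0.02538 − 0.01779 = 7.592 × 10^-3 mol
From the 1:2 ratio, n(MgO) = 1/2 × 7.592 × 10^-3 = 3.796 × 10^-3 mol
mass of MgO = 3.796 × 10^-3 × 40.30 = 0.1530 g

0.1530 g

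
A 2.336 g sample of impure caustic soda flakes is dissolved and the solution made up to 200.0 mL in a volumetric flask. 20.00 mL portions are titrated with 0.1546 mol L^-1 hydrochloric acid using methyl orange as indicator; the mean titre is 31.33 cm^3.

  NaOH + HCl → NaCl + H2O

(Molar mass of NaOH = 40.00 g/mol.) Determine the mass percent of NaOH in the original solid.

82.94 %

n(HCl) per titration = 0.03133 × 0.1546 = 4.844 × 10^-3 mol
n(NaOH) in each aliquot = 4.844 × 10^-3 mol (1:1 ratio)
n(NaOH) in the whole flask = 4.844 × 10^-3 × 200.0/20.00 = 0.04844 mol
mass of NaOH = 0.04844 × 40.00 = 1.937 g
% NaOH = 1.937 / 2.336 × 100 = 82.94 %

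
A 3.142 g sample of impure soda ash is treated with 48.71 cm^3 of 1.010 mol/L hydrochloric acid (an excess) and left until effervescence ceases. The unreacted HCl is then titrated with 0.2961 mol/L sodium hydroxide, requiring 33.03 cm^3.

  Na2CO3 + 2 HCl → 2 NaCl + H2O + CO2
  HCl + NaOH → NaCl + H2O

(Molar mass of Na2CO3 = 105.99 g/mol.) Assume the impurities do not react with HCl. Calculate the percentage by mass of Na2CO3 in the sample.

n(HCl) added = 0.04871 × 1.010 = 0.04920 mol
n(NaOH) used in back-titration = 0.03303 × 0.2961 = 9.780 × 10^-3 mol
n(HCl) left over = 9.780 × 10^-3 mol (1:1 ratio)
n(HCl) consumed by analyte = 0.04920 − 9.780 × 10^-3 = 0.03942 mol
From the 1:2 ratio, n(Na2CO3) = 1/2 × 0.03942 = 0.01971 mol
mass of Na2CO3 = 0.01971 × 105.99 = 2.089 g
% Na2CO3 = 2.089 / 3.142 × 100 = 66.48 %

66.48 %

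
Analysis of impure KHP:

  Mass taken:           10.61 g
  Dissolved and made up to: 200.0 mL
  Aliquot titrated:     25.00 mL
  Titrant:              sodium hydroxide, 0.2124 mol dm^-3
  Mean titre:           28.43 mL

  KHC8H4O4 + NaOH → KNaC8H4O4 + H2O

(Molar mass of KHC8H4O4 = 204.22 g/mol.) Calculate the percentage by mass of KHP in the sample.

92.98 %

n(NaOH) per titration = 0.02843 × 0.2124 = 6.039 × 10^-3 mol
n(KHC8H4O4) in each aliquot = 6.039 × 10^-3 mol (1:1 ratio)
n(KHC8H4O4) in the whole flask = 6.039 × 10^-3 × 200.0/25.00 = 0.04831 mol
mass of KHC8H4O4 = 0.04831 × 204.22 = 9.866 g
% KHC8H4O4 = 9.866 / 10.61 × 100 = 92.98 %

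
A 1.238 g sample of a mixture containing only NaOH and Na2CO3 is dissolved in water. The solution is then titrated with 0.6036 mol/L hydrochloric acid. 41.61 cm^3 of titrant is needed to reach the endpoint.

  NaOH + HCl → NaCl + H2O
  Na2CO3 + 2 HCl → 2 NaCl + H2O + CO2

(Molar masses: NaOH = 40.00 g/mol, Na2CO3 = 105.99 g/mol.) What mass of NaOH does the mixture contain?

0.2863 g

n(HCl) = 0.04161 × 0.6036 = 0.02512 mol
Let x = n(NaOH), y = n(Na2CO3).
Titrant: 1x + 2y = 0.02512;  mass: 40.00x + 105.99y = 1.238
Solving, x = 7.157 × 10^-3 mol, y = 8.979 × 10^-3 mol
mass of NaOH = 7.157 × 10^-3 × 40.00 = 0.2863 g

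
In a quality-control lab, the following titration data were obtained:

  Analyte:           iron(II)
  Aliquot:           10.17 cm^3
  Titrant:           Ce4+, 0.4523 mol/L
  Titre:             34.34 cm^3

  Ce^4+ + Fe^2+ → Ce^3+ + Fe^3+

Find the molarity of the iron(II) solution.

1.527 mol/L

n(Ce4+) = 0.03434 L × 0.4523 mol/L = 0.01553 mol
n(Fe2+) = 0.01553 mol (1:1 mole ratio)
[Fe2+] = 0.01553 mol / 0.01017 L = 1.527 mol/L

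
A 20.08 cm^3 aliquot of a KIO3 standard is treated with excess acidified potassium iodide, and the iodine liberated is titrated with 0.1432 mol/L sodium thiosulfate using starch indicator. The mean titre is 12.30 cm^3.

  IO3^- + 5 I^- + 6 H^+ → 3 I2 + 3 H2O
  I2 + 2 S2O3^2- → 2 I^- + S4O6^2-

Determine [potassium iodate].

0.01462 mol/L

n(S2O3^2-) = 0.01230 × 0.1432 = 1.761 × 10^-3 mol
n(I2) = n(S2O3^2-)/2 = 8.807 × 10^-4 mol
From the 1:3 ratio, n(IO3^-) in the aliquot = 1/3 × 8.807 × 10^-4 = 2.936 × 10^-4 mol
[IO3^-] = 2.936 × 10^-4 / 0.02008 = 0.01462 mol/L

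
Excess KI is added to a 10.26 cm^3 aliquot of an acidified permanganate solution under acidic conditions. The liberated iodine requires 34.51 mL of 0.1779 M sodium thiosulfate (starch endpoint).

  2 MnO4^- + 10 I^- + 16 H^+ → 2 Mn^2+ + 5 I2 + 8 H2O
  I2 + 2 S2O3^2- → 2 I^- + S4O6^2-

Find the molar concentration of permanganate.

n(S2O3^2-) = 0.03451 × 0.1779 = 6.139 × 10^-3 mol
n(I2) = n(S2O3^2-)/2 = 3.070 × 10^-3 mol
From the 2:5 ratio, n(MnO4^-) in the aliquot = 2/5 × 3.070 × 10^-3 = 1.228 × 10^-3 mol
[MnO4^-] = 1.228 × 10^-3 / 0.01026 = 0.1197 mol/L

0.1197 M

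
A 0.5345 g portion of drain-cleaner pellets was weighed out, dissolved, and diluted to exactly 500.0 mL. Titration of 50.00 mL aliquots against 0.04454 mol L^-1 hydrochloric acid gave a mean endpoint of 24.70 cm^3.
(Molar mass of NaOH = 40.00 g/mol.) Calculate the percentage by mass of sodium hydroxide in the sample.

82.33 %

NaOH + HCl → NaCl + H2O
n(HCl) per titration = 0.02470 × 0.04454 = 1.100 × 10^-3 mol
n(NaOH) in each aliquot = 1.100 × 10^-3 mol (1:1 ratio)
n(NaOH) in the whole flask = 1.100 × 10^-3 × 500.0/50.00 = 0.01100 mol
mass of NaOH = 0.01100 × 40.00 = 0.4401 g
% NaOH = 0.4401 / 0.5345 × 100 = 82.33 %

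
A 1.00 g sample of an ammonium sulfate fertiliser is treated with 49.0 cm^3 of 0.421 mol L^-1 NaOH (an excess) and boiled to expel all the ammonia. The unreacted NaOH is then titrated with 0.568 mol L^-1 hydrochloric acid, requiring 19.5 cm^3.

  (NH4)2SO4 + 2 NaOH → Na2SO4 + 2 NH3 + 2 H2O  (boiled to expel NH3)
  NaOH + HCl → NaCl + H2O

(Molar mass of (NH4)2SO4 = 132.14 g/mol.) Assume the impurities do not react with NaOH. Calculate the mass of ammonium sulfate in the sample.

0.631 g

n(NaOH) added = 0.0490 × 0.421 = 0.0206 mol
n(HCl) used in back-titration = 0.0195 × 0.568 = 0.0111 mol
n(NaOH) left over = 0.0111 mol (1:1 ratio)
n(NaOH) consumed by analyte = 0.0206 − 0.0111 = 9.55 × 10^-3 mol
From the 1:2 ratio, n((NH4)2SO4) = 1/2 × 9.55 × 10^-3 = 4.78 × 10^-3 mol
mass of (NH4)2SO4 = 4.78 × 10^-3 × 132.14 = 0.631 g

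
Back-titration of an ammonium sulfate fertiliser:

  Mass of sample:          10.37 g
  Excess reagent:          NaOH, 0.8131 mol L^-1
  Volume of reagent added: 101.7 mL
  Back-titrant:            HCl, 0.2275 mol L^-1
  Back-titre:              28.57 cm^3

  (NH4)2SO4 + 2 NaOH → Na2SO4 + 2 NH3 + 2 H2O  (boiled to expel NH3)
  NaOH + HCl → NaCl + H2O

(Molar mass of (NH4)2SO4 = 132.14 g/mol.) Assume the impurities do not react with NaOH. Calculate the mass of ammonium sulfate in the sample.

5.034 g

n(NaOH) added = 0.1017 × 0.8131 = 0.08269 mol
n(HCl) used in back-titration = 0.02857 × 0.2275 = 6.500 × 10^-3 mol
n(NaOH) left over = 6.500 × 10^-3 mol (1:1 ratio)
n(NaOH) consumed by analyte = 0.08269 − 6.500 × 10^-3 = 0.07619 mol
From the 1:2 ratio, n((NH4)2SO4) = 1/2 × 0.07619 = 0.03810 mol
mass of (NH4)2SO4 = 0.03810 × 132.14 = 5.034 g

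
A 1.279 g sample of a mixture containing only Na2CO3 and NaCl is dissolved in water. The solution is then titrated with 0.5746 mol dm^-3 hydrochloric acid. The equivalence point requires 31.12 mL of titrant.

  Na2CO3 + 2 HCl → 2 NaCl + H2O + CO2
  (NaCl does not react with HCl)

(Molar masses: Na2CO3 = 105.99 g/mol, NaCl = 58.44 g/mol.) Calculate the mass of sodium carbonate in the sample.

0.9476 g

n(HCl) = 0.03112 × 0.5746 = 0.01788 mol
Let x = n(Na2CO3), y = n(NaCl).
Titrant: 2x = 0.01788;  mass: 105.99x + 58.44y = 1.279
Solving, x = 8.941 × 10^-3 mol, y = 5.670 × 10^-3 mol
mass of Na2CO3 = 8.941 × 10^-3 × 105.99 = 0.9476 g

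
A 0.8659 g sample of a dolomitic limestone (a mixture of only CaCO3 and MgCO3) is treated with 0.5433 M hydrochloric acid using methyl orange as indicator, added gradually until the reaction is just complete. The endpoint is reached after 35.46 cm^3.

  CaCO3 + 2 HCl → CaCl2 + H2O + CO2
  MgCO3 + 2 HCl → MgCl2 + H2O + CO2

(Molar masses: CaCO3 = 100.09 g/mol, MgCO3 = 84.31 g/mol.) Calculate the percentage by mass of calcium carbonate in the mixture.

39.38 %

n(HCl) = 0.03546 × 0.5433 = 0.01927 mol
Let x = n(CaCO3), y = n(MgCO3).
Titrant: 2x + 2y = 0.01927;  mass: 100.09x + 84.31y = 0.8659
Solving, x = 3.407 × 10^-3 mol, y = 6.225 × 10^-3 mol
mass of CaCO3 = 3.407 × 10^-3 × 100.09 = 0.3410 g
% CaCO3 = 0.3410 / 0.8659 × 100 = 39.38 %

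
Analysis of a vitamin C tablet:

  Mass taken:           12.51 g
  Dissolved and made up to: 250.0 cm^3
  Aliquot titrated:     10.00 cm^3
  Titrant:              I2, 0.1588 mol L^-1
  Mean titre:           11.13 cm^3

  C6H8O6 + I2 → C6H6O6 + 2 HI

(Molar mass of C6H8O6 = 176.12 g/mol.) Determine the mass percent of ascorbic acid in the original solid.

n(I2) per titration = 0.01113 × 0.1588 = 1.767 × 10^-3 mol
n(C6H8O6) in each aliquot = 1.767 × 10^-3 mol (1:1 ratio)
n(C6H8O6) in the whole flask = 1.767 × 10^-3 × 250.0/10.00 = 0.04419 mol
mass of C6H8O6 = 0.04419 × 176.12 = 7.782 g
% C6H8O6 = 7.782 / 12.51 × 100 = 62.21 %

62.21 %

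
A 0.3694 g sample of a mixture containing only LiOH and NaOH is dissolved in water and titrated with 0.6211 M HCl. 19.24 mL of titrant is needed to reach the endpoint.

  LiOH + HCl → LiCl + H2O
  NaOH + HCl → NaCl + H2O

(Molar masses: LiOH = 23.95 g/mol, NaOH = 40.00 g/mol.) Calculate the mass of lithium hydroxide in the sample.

0.1621 g

n(HCl) = 0.01924 × 0.6211 = 0.01195 mol
Let x = n(LiOH), y = n(NaOH).
Titrant: 1x + 1y = 0.01195;  mass: 23.95x + 40.00y = 0.3694
Solving, x = 6.766 × 10^-3 mol, y = 5.184 × 10^-3 mol
mass of LiOH = 6.766 × 10^-3 × 23.95 = 0.1621 g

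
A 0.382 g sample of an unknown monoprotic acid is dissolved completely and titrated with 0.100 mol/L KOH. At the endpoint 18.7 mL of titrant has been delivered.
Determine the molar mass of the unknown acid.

n(KOH) = 0.0187 L × 0.100 mol/L = 1.87 × 10^-3 mol
n(HA) = 1.87 × 10^-3 mol (1:1 ratio)
M = m / n = 0.382 g / 1.87 × 10^-3 mol = 204 g/mol

204 g/mol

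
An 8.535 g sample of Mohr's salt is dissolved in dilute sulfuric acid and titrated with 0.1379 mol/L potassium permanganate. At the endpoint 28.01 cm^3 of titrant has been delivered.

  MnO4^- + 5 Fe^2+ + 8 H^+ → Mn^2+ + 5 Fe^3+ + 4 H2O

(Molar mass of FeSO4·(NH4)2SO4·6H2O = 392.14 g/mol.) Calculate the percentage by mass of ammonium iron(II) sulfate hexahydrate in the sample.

n(KMnO4) = 0.02801 L × 0.1379 mol/L = 3.863 × 10^-3 mol
From the 5:1 ratio, n(FeSO4·(NH4)2SO4·6H2O) = 5/1 × 3.863 × 10^-3 = 0.01931 mol
mass of FeSO4·(NH4)2SO4·6H2O = 0.01931 × 392.14 g/mol = 7.573 g
% FeSO4·(NH4)2SO4·6H2O = 7.573 / 8.535 × 100 = 88.73 %

88.73 %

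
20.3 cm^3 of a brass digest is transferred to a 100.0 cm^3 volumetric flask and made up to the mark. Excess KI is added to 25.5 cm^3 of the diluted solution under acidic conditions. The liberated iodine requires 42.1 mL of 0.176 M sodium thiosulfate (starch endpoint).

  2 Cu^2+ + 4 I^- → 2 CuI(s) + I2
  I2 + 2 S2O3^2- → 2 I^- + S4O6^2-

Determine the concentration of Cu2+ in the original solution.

n(S2O3^2-) = 0.0421 × 0.176 = 7.41 × 10^-3 mol
n(I2) = n(S2O3^2-)/2 = 3.70 × 10^-3 mol
From the 2:1 ratio, n(Cu2+) in the aliquot = 2/1 × 3.70 × 10^-3 = 7.41 × 10^-3 mol
[Cu2+]_dilute = 7.41 × 10^-3 / 0.0255 = 0.291 mol/L
[Cu2+]_original = 0.291 × 100.0/20.3 = 1.43 mol/L

1.43 M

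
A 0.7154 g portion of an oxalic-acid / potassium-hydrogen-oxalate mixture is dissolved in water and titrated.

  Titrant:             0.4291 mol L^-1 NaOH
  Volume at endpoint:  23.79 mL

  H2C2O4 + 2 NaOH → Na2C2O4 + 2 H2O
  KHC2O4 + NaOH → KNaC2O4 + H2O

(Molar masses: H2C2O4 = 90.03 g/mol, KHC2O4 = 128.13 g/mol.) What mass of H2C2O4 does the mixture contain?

n(NaOH) = 0.02379 × 0.4291 = 0.01021 mol
Let x = n(H2C2O4), y = n(KHC2O4).
Titrant: 2x + 1y = 0.01021;  mass: 90.03x + 128.13y = 0.7154
Solving, x = 3.565 × 10^-3 mol, y = 3.079 × 10^-3 mol
mass of H2C2O4 = 3.565 × 10^-3 × 90.03 = 0.3209 g

0.3209 g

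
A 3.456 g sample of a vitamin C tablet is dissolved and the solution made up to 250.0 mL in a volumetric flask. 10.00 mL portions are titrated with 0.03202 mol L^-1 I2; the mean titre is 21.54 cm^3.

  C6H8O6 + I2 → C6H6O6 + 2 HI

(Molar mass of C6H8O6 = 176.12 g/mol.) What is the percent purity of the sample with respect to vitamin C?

87.87 %

n(I2) per titration = 0.02154 × 0.03202 = 6.897 × 10^-4 mol
n(C6H8O6) in each aliquot = 6.897 × 10^-4 mol (1:1 ratio)
n(C6H8O6) in the whole flask = 6.897 × 10^-4 × 250.0/10.00 = 0.01724 mol
mass of C6H8O6 = 0.01724 × 176.12 = 3.037 g
% C6H8O6 = 3.037 / 3.456 × 100 = 87.87 %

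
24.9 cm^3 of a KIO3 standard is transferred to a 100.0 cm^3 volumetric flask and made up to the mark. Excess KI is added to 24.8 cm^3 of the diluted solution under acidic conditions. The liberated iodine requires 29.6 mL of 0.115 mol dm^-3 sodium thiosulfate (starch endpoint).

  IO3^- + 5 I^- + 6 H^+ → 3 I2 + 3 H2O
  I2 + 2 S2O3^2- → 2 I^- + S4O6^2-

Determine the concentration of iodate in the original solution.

0.0919 mol/L

n(S2O3^2-) = 0.0296 × 0.115 = 3.40 × 10^-3 mol
n(I2) = n(S2O3^2-)/2 = 1.70 × 10^-3 mol
From the 1:3 ratio, n(IO3^-) in the aliquot = 1/3 × 1.70 × 10^-3 = 5.67 × 10^-4 mol
[IO3^-]_dilute = 5.67 × 10^-4 / 0.0248 = 0.0229 mol/L
[IO3^-]_original = 0.0229 × 100.0/24.9 = 0.0919 mol/L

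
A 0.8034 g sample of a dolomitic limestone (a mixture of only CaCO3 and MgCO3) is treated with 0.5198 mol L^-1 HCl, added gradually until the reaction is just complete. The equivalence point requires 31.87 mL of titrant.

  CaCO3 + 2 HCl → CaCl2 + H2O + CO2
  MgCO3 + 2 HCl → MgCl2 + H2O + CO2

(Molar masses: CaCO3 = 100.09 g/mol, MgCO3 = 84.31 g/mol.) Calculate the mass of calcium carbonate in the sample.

0.6664 g

n(HCl) = 0.03187 × 0.5198 = 0.01657 mol
Let x = n(CaCO3), y = n(MgCO3).
Titrant: 2x + 2y = 0.01657;  mass: 100.09x + 84.31y = 0.8034
Solving, x = 6.658 × 10^-3 mol, y = 1.625 × 10^-3 mol
mass of CaCO3 = 6.658 × 10^-3 × 100.09 = 0.6664 g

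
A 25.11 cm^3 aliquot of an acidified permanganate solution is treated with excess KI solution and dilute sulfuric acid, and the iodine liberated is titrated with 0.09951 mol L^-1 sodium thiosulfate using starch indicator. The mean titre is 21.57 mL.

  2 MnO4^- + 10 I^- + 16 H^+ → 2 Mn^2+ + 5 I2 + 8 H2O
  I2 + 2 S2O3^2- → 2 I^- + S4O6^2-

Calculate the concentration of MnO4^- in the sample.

n(S2O3^2-) = 0.02157 × 0.09951 = 2.146 × 10^-3 mol
n(I2) = n(S2O3^2-)/2 = 1.073 × 10^-3 mol
From the 2:5 ratio, n(MnO4^-) in the aliquot = 2/5 × 1.073 × 10^-3 = 4.293 × 10^-4 mol
[MnO4^-] = 4.293 × 10^-4 / 0.02511 = 0.01710 mol/L

0.01710 mol/L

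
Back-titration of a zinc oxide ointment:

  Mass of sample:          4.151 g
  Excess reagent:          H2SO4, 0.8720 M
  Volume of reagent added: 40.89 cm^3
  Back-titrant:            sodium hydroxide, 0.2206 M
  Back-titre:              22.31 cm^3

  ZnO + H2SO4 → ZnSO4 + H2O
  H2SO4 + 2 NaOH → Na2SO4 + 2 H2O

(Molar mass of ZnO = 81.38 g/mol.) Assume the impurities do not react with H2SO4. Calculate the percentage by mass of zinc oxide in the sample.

n(H2SO4) added = 0.04089 × 0.8720 = 0.03566 mol
n(NaOH) used in back-titration = 0.02231 × 0.2206 = 4.922 × 10^-3 mol
From the 1:2 ratio, n(H2SO4) left over = 1/2 × 4.922 × 10^-3 = 2.461 × 10^-3 mol
n(H2SO4) consumed by analyte = 0.03566 − 2.461 × 10^-3 = 0.03320 mol
n(ZnO) = 0.03320 mol (1:1 ratio)
mass of ZnO = 0.03320 × 81.38 = 2.701 g
% ZnO = 2.701 / 4.151 × 100 = 65.08 %

65.08 %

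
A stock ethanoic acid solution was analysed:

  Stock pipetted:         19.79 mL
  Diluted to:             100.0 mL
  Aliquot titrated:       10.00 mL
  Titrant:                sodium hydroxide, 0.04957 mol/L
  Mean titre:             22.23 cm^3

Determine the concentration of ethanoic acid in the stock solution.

0.5568 mol/L

CH3COOH + NaOH → CH3COONa + H2O
n(NaOH) = 0.02223 × 0.04957 = 1.102 × 10^-3 mol
n(CH3COOH) in the aliquot = 1.102 × 10^-3 mol (1:1 ratio)
[CH3COOH]_dilute = 1.102 × 10^-3 / 0.01000 = 0.1102 mol/L
Dilution factor = 100.0 / 19.79 = 5.053
[CH3COOH]_stock = 0.1102 × 5.053 = 0.5568 mol/L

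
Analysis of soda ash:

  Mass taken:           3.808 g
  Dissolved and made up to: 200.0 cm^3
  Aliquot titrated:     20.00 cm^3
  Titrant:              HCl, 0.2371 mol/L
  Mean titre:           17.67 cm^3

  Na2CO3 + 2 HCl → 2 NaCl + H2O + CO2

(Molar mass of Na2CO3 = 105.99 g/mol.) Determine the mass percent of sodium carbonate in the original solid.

58.31 %

n(HCl) per titration = 0.01767 × 0.2371 = 4.190 × 10^-3 mol
From the 1:2 ratio, n(Na2CO3) in each aliquot = 1/2 × 4.190 × 10^-3 = 2.095 × 10^-3 mol
n(Na2CO3) in the whole flask = 2.095 × 10^-3 × 200.0/20.00 = 0.02095 mol
mass of Na2CO3 = 0.02095 × 105.99 = 2.220 g
% Na2CO3 = 2.220 / 3.808 × 100 = 58.31 %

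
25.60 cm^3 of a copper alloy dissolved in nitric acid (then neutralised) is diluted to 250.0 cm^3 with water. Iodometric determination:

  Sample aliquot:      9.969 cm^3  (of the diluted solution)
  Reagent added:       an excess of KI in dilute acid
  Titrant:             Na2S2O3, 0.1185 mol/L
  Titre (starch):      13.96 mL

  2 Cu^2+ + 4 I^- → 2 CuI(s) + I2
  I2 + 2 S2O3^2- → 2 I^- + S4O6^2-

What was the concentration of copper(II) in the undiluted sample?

1.621 mol/L

n(S2O3^2-) = 0.01396 × 0.1185 = 1.654 × 10^-3 mol
n(I2) = n(S2O3^2-)/2 = 8.271 × 10^-4 mol
From the 2:1 ratio, n(Cu2+) in the aliquot = 2/1 × 8.271 × 10^-4 = 1.654 × 10^-3 mol
[Cu2+]_dilute = 1.654 × 10^-3 / 0.009969 = 0.1659 mol/L
[Cu2+]_original = 0.1659 × 250.0/25.60 = 1.621 mol/L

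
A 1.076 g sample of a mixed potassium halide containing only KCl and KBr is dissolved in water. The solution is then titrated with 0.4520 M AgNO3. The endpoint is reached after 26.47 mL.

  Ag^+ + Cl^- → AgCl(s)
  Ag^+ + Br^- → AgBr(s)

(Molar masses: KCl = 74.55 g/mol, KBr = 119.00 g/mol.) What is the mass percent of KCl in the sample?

54.21 %

n(AgNO3) = 0.02647 × 0.4520 = 0.01196 mol
Let x = n(KCl), y = n(KBr).
Titrant: 1x + 1y = 0.01196;  mass: 74.55x + 119.00y = 1.076
Solving, x = 7.824 × 10^-3 mol, y = 4.141 × 10^-3 mol
mass of KCl = 7.824 × 10^-3 × 74.55 = 0.5833 g
% KCl = 0.5833 / 1.076 × 100 = 54.21 %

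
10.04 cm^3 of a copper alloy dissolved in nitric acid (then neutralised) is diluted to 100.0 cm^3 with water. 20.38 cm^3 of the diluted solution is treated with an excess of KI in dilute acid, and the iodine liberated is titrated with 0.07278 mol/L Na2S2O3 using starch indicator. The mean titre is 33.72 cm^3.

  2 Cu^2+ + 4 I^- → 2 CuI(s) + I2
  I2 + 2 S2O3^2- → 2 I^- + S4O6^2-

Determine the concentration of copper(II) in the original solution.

n(S2O3^2-) = 0.03372 × 0.07278 = 2.454 × 10^-3 mol
n(I2) = n(S2O3^2-)/2 = 1.227 × 10^-3 mol
From the 2:1 ratio, n(Cu2+) in the aliquot = 2/1 × 1.227 × 10^-3 = 2.454 × 10^-3 mol
[Cu2+]_dilute = 2.454 × 10^-3 / 0.02038 = 0.1204 mol/L
[Cu2+]_original = 0.1204 × 100.0/10.04 = 1.199 mol/L

1.199 mol/L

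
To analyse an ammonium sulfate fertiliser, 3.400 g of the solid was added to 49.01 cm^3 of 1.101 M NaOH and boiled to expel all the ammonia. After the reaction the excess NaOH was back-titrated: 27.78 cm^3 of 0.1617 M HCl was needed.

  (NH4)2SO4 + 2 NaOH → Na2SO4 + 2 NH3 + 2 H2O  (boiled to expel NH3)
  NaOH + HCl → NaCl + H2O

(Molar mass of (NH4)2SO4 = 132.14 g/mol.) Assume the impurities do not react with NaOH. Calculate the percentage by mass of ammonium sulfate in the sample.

n(NaOH) added = 0.04901 × 1.101 = 0.05396 mol
n(HCl) used in back-titration = 0.02778 × 0.1617 = 4.492 × 10^-3 mol
n(NaOH) left over = 4.492 × 10^-3 mol (1:1 ratio)
n(NaOH) consumed by analyte = 0.05396 − 4.492 × 10^-3 = 0.04947 mol
From the 1:2 ratio, n((NH4)2SO4) = 1/2 × 0.04947 = 0.02473 mol
mass of (NH4)2SO4 = 0.02473 × 132.14 = 3.268 g
% (NH4)2SO4 = 3.268 / 3.400 × 100 = 96.13 %

96.13 %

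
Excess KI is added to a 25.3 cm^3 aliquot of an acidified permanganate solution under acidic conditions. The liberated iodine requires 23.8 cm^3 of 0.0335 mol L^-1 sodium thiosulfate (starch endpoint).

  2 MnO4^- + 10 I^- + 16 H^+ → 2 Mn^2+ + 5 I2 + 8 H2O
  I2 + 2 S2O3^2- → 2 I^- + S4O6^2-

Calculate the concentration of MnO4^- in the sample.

0.00630 mol/L

n(S2O3^2-) = 0.0238 × 0.0335 = 7.97 × 10^-4 mol
n(I2) = n(S2O3^2-)/2 = 3.99 × 10^-4 mol
From the 2:5 ratio, n(MnO4^-) in the aliquot = 2/5 × 3.99 × 10^-4 = 1.59 × 10^-4 mol
[MnO4^-] = 1.59 × 10^-4 / 0.0253 = 0.00630 mol/L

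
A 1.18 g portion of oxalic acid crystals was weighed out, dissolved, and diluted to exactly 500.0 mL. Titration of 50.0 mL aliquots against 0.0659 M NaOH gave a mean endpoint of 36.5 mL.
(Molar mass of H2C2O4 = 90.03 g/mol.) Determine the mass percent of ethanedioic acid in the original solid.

H2C2O4 + 2 NaOH → Na2C2O4 + 2 H2O
n(NaOH) per titration = 0.0365 × 0.0659 = 2.41 × 10^-3 mol
From the 1:2 ratio, n(H2C2O4) in each aliquot = 1/2 × 2.41 × 10^-3 = 1.20 × 10^-3 mol
n(H2C2O4) in the whole flask = 1.20 × 10^-3 × 500.0/50.0 = 0.0120 mol
mass of H2C2O4 = 0.0120 × 90.03 = 1.08 g
% H2C2O4 = 1.08 / 1.18 × 100 = 91.8 %

91.8 %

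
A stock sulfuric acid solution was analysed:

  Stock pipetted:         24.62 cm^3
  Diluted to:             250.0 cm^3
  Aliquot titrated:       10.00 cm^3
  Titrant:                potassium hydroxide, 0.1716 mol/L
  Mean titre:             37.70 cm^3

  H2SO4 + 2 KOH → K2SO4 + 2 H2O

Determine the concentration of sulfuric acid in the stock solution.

3.285 mol/L

n(KOH) = 0.03770 × 0.1716 = 6.469 × 10^-3 mol
From the 1:2 ratio, n(H2SO4) in the aliquot = 1/2 × 6.469 × 10^-3 = 3.235 × 10^-3 mol
[H2SO4]_dilute = 3.235 × 10^-3 / 0.01000 = 0.3235 mol/L
Dilution factor = 250.0 / 24.62 = 10.15
[H2SO4]_stock = 0.3235 × 10.15 = 3.285 mol/L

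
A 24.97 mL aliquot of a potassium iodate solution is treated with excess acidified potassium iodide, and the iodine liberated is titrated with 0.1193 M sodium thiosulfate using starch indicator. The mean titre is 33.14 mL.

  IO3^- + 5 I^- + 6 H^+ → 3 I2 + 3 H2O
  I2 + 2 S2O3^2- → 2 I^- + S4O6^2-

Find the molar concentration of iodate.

0.02639 M

n(S2O3^2-) = 0.03314 × 0.1193 = 3.954 × 10^-3 mol
n(I2) = n(S2O3^2-)/2 = 1.977 × 10^-3 mol
From the 1:3 ratio, n(IO3^-) in the aliquot = 1/3 × 1.977 × 10^-3 = 6.589 × 10^-4 mol
[IO3^-] = 6.589 × 10^-4 / 0.02497 = 0.02639 mol/L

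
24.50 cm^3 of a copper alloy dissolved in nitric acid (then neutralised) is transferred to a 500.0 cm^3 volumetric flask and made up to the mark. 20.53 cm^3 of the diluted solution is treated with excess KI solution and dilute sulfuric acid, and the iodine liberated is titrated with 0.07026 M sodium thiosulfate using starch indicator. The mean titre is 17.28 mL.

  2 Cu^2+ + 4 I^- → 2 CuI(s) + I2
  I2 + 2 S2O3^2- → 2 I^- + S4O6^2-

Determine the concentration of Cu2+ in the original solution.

1.207 M

n(S2O3^2-) = 0.01728 × 0.07026 = 1.214 × 10^-3 mol
n(I2) = n(S2O3^2-)/2 = 6.070 × 10^-4 mol
From the 2:1 ratio, n(Cu2+) in the aliquot = 2/1 × 6.070 × 10^-4 = 1.214 × 10^-3 mol
[Cu2+]_dilute = 1.214 × 10^-3 / 0.02053 = 0.05914 mol/L
[Cu2+]_original = 0.05914 × 500.0/24.50 = 1.207 mol/L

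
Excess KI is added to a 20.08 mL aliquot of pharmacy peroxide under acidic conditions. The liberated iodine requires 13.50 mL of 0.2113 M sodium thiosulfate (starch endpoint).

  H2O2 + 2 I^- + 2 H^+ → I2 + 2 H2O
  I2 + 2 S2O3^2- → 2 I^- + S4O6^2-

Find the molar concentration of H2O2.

n(S2O3^2-) = 0.01350 × 0.2113 = 2.853 × 10^-3 mol
n(I2) = n(S2O3^2-)/2 = 1.426 × 10^-3 mol
n(H2O2) in the aliquot = 1.426 × 10^-3 mol (1:1 ratio)
[H2O2] = 1.426 × 10^-3 / 0.02008 = 0.07103 mol/L

0.07103 M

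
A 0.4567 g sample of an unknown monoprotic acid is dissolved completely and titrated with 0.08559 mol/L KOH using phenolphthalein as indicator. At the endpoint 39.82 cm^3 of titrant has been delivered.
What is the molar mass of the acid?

n(KOH) = 0.03982 L × 0.08559 mol/L = 3.408 × 10^-3 mol
n(HA) = 3.408 × 10^-3 mol (1:1 ratio)
M = m / n = 0.4567 g / 3.408 × 10^-3 mol = 134.0 g/mol

134.0 g/mol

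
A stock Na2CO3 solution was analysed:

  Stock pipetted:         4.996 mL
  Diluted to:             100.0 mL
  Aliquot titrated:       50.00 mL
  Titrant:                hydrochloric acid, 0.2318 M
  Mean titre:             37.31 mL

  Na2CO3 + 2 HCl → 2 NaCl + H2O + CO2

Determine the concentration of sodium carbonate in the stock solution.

n(HCl) = 0.03731 × 0.2318 = 8.648 × 10^-3 mol
From the 1:2 ratio, n(Na2CO3) in the aliquot = 1/2 × 8.648 × 10^-3 = 4.324 × 10^-3 mol
[Na2CO3]_dilute = 4.324 × 10^-3 / 0.05000 = 0.08648 mol/L
Dilution factor = 100.0 / 4.996 = 20.02
[Na2CO3]_stock = 0.08648 × 20.02 = 1.731 mol/L

1.731 M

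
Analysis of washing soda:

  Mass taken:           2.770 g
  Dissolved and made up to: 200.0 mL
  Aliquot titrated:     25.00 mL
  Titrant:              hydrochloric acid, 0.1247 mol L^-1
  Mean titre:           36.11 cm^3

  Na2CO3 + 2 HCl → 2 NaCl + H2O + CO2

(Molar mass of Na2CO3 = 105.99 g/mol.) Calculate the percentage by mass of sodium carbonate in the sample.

68.92 %

n(HCl) per titration = 0.03611 × 0.1247 = 4.503 × 10^-3 mol
From the 1:2 ratio, n(Na2CO3) in each aliquot = 1/2 × 4.503 × 10^-3 = 2.251 × 10^-3 mol
n(Na2CO3) in the whole flask = 2.251 × 10^-3 × 200.0/25.00 = 0.01801 mol
mass of Na2CO3 = 0.01801 × 105.99 = 1.909 g
% Na2CO3 = 1.909 / 2.770 × 100 = 68.92 %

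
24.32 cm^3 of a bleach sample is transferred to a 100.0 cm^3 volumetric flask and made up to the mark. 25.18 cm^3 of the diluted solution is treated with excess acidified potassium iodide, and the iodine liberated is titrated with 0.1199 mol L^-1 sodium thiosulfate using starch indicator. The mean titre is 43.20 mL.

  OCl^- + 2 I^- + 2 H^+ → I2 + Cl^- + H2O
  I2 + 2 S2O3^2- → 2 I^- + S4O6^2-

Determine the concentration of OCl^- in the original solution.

0.4229 mol/L

n(S2O3^2-) = 0.04320 × 0.1199 = 5.180 × 10^-3 mol
n(I2) = n(S2O3^2-)/2 = 2.590 × 10^-3 mol
n(OCl^-) in the aliquot = 2.590 × 10^-3 mol (1:1 ratio)
[OCl^-]_dilute = 2.590 × 10^-3 / 0.02518 = 0.1029 mol/L
[OCl^-]_original = 0.1029 × 100.0/24.32 = 0.4229 mol/L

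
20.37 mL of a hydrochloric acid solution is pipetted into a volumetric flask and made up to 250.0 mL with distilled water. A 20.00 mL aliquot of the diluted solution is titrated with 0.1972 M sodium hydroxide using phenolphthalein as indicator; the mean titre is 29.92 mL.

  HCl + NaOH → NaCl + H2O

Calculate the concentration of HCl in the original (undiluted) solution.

n(NaOH) = 0.02992 × 0.1972 = 5.900 × 10^-3 mol
n(HCl) in the aliquot = 5.900 × 10^-3 mol (1:1 ratio)
[HCl]_dilute = 5.900 × 10^-3 / 0.02000 = 0.2950 mol/L
Dilution factor = 250.0 / 20.37 = 12.27
[HCl]_stock = 0.2950 × 12.27 = 3.621 mol/L

3.621 M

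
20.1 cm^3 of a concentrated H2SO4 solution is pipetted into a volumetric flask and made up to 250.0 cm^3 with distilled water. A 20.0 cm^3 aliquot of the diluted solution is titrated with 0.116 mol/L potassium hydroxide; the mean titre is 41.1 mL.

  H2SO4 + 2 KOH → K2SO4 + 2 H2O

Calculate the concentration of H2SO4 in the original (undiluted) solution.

1.48 mol/L

n(KOH) = 0.0411 × 0.116 = 4.77 × 10^-3 mol
From the 1:2 ratio, n(H2SO4) in the aliquot = 1/2 × 4.77 × 10^-3 = 2.38 × 10^-3 mol
[H2SO4]_dilute = 2.38 × 10^-3 / 0.0200 = 0.119 mol/L
Dilution factor = 250.0 / 20.1 = 12.44
[H2SO4]_stock = 0.119 × 12.44 = 1.48 mol/L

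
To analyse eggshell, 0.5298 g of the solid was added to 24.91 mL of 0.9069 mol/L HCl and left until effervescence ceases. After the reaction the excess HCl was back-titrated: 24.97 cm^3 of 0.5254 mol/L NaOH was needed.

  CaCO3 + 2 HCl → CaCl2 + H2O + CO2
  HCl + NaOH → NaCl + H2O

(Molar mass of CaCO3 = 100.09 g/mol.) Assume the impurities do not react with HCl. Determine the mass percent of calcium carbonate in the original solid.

89.47 %

n(HCl) added = 0.02491 × 0.9069 = 0.02259 mol
n(NaOH) used in back-titration = 0.02497 × 0.5254 = 0.01312 mol
n(HCl) left over = 0.01312 mol (1:1 ratio)
n(HCl) consumed by analyte = 0.02259 − 0.01312 = 9.472 × 10^-3 mol
From the 1:2 ratio, n(CaCO3) = 1/2 × 9.472 × 10^-3 = 4.736 × 10^-3 mol
mass of CaCO3 = 4.736 × 10^-3 × 100.09 = 0.4740 g
% CaCO3 = 0.4740 / 0.5298 × 100 = 89.47 %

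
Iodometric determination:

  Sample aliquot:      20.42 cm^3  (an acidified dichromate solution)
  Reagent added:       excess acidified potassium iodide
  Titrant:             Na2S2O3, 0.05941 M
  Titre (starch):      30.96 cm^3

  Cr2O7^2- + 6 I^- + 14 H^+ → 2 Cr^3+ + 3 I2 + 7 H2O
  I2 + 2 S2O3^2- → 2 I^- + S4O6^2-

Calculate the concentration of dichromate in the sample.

0.01501 M

n(S2O3^2-) = 0.03096 × 0.05941 = 1.839 × 10^-3 mol
n(I2) = n(S2O3^2-)/2 = 9.197 × 10^-4 mol
From the 1:3 ratio, n(Cr2O7^2-) in the aliquot = 1/3 × 9.197 × 10^-4 = 3.066 × 10^-4 mol
[Cr2O7^2-] = 3.066 × 10^-4 / 0.02042 = 0.01501 mol/L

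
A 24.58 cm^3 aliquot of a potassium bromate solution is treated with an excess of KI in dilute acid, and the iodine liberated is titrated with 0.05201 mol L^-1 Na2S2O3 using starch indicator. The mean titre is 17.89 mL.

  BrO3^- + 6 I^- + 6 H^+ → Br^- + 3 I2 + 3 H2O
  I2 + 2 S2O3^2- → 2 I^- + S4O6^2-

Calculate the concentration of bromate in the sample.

n(S2O3^2-) = 0.01789 × 0.05201 = 9.305 × 10^-4 mol
n(I2) = n(S2O3^2-)/2 = 4.652 × 10^-4 mol
From the 1:3 ratio, n(BrO3^-) in the aliquot = 1/3 × 4.652 × 10^-4 = 1.551 × 10^-4 mol
[BrO3^-] = 1.551 × 10^-4 / 0.02458 = 0.006309 mol/L

0.006309 mol/L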